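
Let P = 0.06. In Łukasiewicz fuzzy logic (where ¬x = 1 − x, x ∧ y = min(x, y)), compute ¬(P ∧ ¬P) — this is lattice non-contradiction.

¬P = 1 − 0.06 = 0.94
P ∧ ¬P = min(0.06, 0.94) = 0.06
¬(P ∧ ¬P) = 1 − 0.06 = 0.94
(The value 0.94 < 1 shows this instance is not satisfied; not a Ł∞-tautology — its value is 1 − min(a, 1−a).)

0.94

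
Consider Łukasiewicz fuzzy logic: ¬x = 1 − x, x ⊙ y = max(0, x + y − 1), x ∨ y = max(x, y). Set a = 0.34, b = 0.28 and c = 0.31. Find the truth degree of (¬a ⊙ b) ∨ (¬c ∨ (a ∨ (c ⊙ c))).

¬a = 1 − 0.34 = 0.66
¬a ⊙ b = max(0, 0.66 + 0.28 − 1) = max(0, -0.06) = 0.00
¬c = 1 − 0.31 = 0.69
c ⊙ c = max(0, 0.31 + 0.31 − 1) = max(0, -0.38) = 0.00
a ∨ (c ⊙ c) = max(0.34, 0.00) = 0.34
¬c ∨ (a ∨ (c ⊙ c)) = max(0.69, 0.34) = 0.69
(¬a ⊙ b) ∨ (¬c ∨ (a ∨ (c ⊙ c))) = max(0.00, 0.69) = 0.69

0.69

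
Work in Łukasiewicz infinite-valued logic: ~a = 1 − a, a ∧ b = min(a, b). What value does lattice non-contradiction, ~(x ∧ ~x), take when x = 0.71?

~x = 1 − 0.71 = 0.29
x ∧ ~x = min(0.71, 0.29) = 0.29
~(x ∧ ~x) = 1 − 0.29 = 0.71
(The value 0.71 < 1 shows this instance is not satisfied; not a Ł∞-tautology — its value is 1 − min(a, 1−a).)

0.71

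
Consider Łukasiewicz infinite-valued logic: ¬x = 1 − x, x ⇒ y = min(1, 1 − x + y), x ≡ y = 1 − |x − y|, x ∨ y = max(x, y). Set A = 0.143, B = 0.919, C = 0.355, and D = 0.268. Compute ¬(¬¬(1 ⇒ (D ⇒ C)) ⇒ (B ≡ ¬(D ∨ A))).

0.187

D ⇒ C = min(1, 1 − 0.268 + 0.355) = min(1, 1.087) = 1.000
1 ⇒ (D ⇒ C) = min(1, 1 − 1.000 + 1.000) = min(1, 1.000) = 1.000
¬(1 ⇒ (D ⇒ C)) = 1 − 1.000 = 0.000
¬¬(1 ⇒ (D ⇒ C)) = 1 − 0.000 = 1.000
D ∨ A = max(0.268, 0.143) = 0.268
¬(D ∨ A) = 1 − 0.268 = 0.732
B ≡ ¬(D ∨ A) = 1 − |0.919 − 0.732| = 1 − 0.187 = 0.813
¬¬(1 ⇒ (D ⇒ C)) ⇒ (B ≡ ¬(D ∨ A)) = min(1, 1 − 1.000 + 0.813) = min(1, 0.813) = 0.813
¬(¬¬(1 ⇒ (D ⇒ C)) ⇒ (B ≡ ¬(D ∨ A))) = 1 − 0.813 = 0.187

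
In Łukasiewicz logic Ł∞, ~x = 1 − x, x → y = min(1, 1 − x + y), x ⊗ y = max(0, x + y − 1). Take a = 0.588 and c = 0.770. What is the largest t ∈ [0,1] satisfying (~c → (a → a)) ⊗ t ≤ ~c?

0.230

~c = 1 − 0.770 = 0.230
a → a = min(1, 1 − 0.588 + 0.588) = min(1, 1.000) = 1.000
~c → (a → a) = min(1, 1 − 0.230 + 1.000) = min(1, 1.770) = 1.000
So the left factor is ~c → (a → a) = 1.000.
So the right-hand bound is ~c = 0.230.
The residuum of the Łukasiewicz t-norm gives the supremum: min(1, 1 − 1.000 + 0.230).
1 − 1.000 + 0.230 = 0.230, so t = min(1, 0.230) = 0.230.
Check: 1.000 ⊗ 0.230 = max(0, 0.230) = 0.230 ≤ 0.230.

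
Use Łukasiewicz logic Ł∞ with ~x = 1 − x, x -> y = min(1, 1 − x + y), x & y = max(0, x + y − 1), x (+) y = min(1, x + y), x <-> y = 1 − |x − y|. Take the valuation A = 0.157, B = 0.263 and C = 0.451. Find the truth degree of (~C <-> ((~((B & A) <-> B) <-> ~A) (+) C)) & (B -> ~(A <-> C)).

0.678

~C = 1 − 0.451 = 0.549
B & A = max(0, 0.263 + 0.157 − 1) = max(0, -0.580) = 0.000
(B & A) <-> B = 1 − |0.000 − 0.263| = 1 − 0.263 = 0.737
~((B & A) <-> B) = 1 − 0.737 = 0.263
~A = 1 − 0.157 = 0.843
~((B & A) <-> B) <-> ~A = 1 − |0.263 − 0.843| = 1 − 0.580 = 0.420
(~((B & A) <-> B) <-> ~A) (+) C = min(1, 0.420 + 0.451) = min(1, 0.871) = 0.871
~C <-> ((~((B & A) <-> B) <-> ~A) (+) C) = 1 − |0.549 − 0.871| = 1 − 0.322 = 0.678
A <-> C = 1 − |0.157 − 0.451| = 1 − 0.294 = 0.706
~(A <-> C) = 1 − 0.706 = 0.294
B -> ~(A <-> C) = min(1, 1 − 0.263 + 0.294) = min(1, 1.031) = 1.000
(~C <-> ((~((B & A) <-> B) <-> ~A) (+) C)) & (B -> ~(A <-> C)) = max(0, 0.678 + 1.000 − 1) = max(0, 0.678) = 0.678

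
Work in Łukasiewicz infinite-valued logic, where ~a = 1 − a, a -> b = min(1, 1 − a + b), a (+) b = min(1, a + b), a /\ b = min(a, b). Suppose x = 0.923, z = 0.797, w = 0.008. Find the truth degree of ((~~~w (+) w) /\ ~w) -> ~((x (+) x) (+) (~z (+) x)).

~w = 1 − 0.008 = 0.992
~~w = 1 − 0.992 = 0.008
~~~w = 1 − 0.008 = 0.992
~~~w (+) w = min(1, 0.992 + 0.008) = min(1, 1.000) = 1.000
(~~~w (+) w) /\ ~w = min(1.000, 0.992) = 0.992
x (+) x = min(1, 0.923 + 0.923) = min(1, 1.846) = 1.000
~z = 1 − 0.797 = 0.203
~z (+) x = min(1, 0.203 + 0.923) = min(1, 1.126) = 1.000
(x (+) x) (+) (~z (+) x) = min(1, 1.000 + 1.000) = min(1, 2.000) = 1.000
~((x (+) x) (+) (~z (+) x)) = 1 − 1.000 = 0.000
((~~~w (+) w) /\ ~w) -> ~((x (+) x) (+) (~z (+) x)) = min(1, 1 − 0.992 + 0.000) = min(1, 0.008) = 0.008

0.008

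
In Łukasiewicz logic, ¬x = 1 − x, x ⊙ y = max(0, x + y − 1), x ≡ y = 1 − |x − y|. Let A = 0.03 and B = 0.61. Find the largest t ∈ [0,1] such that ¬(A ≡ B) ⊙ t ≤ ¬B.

A ≡ B = 1 − |0.03 − 0.61| = 1 − 0.58 = 0.42
¬(A ≡ B) = 1 − 0.42 = 0.58
So the left factor is ¬(A ≡ B) = 0.58.
¬B = 1 − 0.61 = 0.39
So the right-hand bound is ¬B = 0.39.
The residuum of the Łukasiewicz t-norm gives the supremum: min(1, 1 − 0.58 + 0.39).
1 − 0.58 + 0.39 = 0.81, so t = min(1, 0.81) = 0.81.
Check: 0.58 ⊙ 0.81 = max(0, 0.39) = 0.39 ≤ 0.39.

0.81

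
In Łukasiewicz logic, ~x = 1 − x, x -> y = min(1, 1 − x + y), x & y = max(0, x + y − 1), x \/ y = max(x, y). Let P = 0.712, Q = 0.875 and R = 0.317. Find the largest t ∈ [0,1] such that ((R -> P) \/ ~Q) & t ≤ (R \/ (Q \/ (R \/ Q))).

0.875

R -> P = min(1, 1 − 0.317 + 0.712) = min(1, 1.395) = 1.000
~Q = 1 − 0.875 = 0.125
(R -> P) \/ ~Q = max(1.000, 0.125) = 1.000
So the left factor is (R -> P) \/ ~Q = 1.000.
R \/ Q = max(0.317, 0.875) = 0.875
Q \/ (R \/ Q) = max(0.875, 0.875) = 0.875
R \/ (Q \/ (R \/ Q)) = max(0.317, 0.875) = 0.875
So the right-hand bound is R \/ (Q \/ (R \/ Q)) = 0.875.
The residuum of the Łukasiewicz t-norm gives the supremum: min(1, 1 − 1.000 + 0.875).
1 − 1.000 + 0.875 = 0.875, so t = min(1, 0.875) = 0.875.
Check: 1.000 & 0.875 = max(0, 0.875) = 0.875 ≤ 0.875.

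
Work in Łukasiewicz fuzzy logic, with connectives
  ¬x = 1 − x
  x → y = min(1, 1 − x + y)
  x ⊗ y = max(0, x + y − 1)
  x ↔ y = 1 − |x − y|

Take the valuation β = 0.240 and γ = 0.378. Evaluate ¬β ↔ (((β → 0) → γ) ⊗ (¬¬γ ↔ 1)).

¬β = 1 − 0.240 = 0.760
β → 0 = min(1, 1 − 0.240 + 0.000) = min(1, 0.760) = 0.760
(β → 0) → γ = min(1, 1 − 0.760 + 0.378) = min(1, 0.618) = 0.618
¬γ = 1 − 0.378 = 0.622
¬¬γ = 1 − 0.622 = 0.378
¬¬γ ↔ 1 = 1 − |0.378 − 1.000| = 1 − 0.622 = 0.378
((β → 0) → γ) ⊗ (¬¬γ ↔ 1) = max(0, 0.618 + 0.378 − 1) = max(0, -0.004) = 0.000
¬β ↔ (((β → 0) → γ) ⊗ (¬¬γ ↔ 1)) = 1 − |0.760 − 0.000| = 1 − 0.760 = 0.240

0.240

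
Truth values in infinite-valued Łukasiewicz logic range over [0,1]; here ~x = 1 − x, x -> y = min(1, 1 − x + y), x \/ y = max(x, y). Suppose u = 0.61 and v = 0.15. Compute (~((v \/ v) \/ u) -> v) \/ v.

v \/ v = max(0.15, 0.15) = 0.15
(v \/ v) \/ u = max(0.15, 0.61) = 0.61
~((v \/ v) \/ u) = 1 − 0.61 = 0.39
~((v \/ v) \/ u) -> v = min(1, 1 − 0.39 + 0.15) = min(1, 0.76) = 0.76
(~((v \/ v) \/ u) -> v) \/ v = max(0.76, 0.15) = 0.76

0.76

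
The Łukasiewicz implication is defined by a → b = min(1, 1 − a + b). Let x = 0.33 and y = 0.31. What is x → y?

0.98

x → y = min(1, 1 − 0.33 + 0.31) = min(1, 0.98) = 0.98
For comparison, the Gödel implication (1 if a ≤ b else b) would give 0.31.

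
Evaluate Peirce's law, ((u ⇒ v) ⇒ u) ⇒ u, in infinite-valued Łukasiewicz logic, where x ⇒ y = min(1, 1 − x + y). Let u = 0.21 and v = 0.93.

u ⇒ v = min(1, 1 − 0.21 + 0.93) = min(1, 1.72) = 1.00
(u ⇒ v) ⇒ u = min(1, 1 − 1.00 + 0.21) = min(1, 0.21) = 0.21
((u ⇒ v) ⇒ u) ⇒ u = min(1, 1 − 0.21 + 0.21) = min(1, 1.00) = 1.00

1.00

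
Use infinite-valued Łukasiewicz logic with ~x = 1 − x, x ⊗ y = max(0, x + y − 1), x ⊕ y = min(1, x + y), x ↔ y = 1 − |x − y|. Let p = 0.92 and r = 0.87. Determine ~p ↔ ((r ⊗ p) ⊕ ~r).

~p = 1 − 0.92 = 0.08
r ⊗ p = max(0, 0.87 + 0.92 − 1) = max(0, 0.79) = 0.79
~r = 1 − 0.87 = 0.13
(r ⊗ p) ⊕ ~r = min(1, 0.79 + 0.13) = min(1, 0.92) = 0.92
~p ↔ ((r ⊗ p) ⊕ ~r) = 1 − |0.08 − 0.92| = 1 − 0.84 = 0.16

0.16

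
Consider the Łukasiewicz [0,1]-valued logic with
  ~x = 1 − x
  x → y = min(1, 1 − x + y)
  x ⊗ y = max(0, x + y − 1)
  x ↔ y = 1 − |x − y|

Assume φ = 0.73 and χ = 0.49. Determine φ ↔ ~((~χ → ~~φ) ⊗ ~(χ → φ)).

0.73

~χ = 1 − 0.49 = 0.51
~φ = 1 − 0.73 = 0.27
~~φ = 1 − 0.27 = 0.73
~χ → ~~φ = min(1, 1 − 0.51 + 0.73) = min(1, 1.22) = 1.00
χ → φ = min(1, 1 − 0.49 + 0.73) = min(1, 1.24) = 1.00
~(χ → φ) = 1 − 1.00 = 0.00
(~χ → ~~φ) ⊗ ~(χ → φ) = max(0, 1.00 + 0.00 − 1) = max(0, 0.00) = 0.00
~((~χ → ~~φ) ⊗ ~(χ → φ)) = 1 − 0.00 = 1.00
φ ↔ ~((~χ → ~~φ) ⊗ ~(χ → φ)) = 1 − |0.73 − 1.00| = 1 − 0.27 = 0.73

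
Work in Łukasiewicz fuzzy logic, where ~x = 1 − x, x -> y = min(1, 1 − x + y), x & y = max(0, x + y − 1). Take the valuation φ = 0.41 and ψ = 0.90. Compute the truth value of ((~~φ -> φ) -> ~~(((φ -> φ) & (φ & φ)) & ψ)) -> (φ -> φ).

1.00

~φ = 1 − 0.41 = 0.59
~~φ = 1 − 0.59 = 0.41
~~φ -> φ = min(1, 1 − 0.41 + 0.41) = min(1, 1.00) = 1.00
φ -> φ = min(1, 1 − 0.41 + 0.41) = min(1, 1.00) = 1.00
φ & φ = max(0, 0.41 + 0.41 − 1) = max(0, -0.18) = 0.00
(φ -> φ) & (φ & φ) = max(0, 1.00 + 0.00 − 1) = max(0, 0.00) = 0.00
((φ -> φ) & (φ & φ)) & ψ = max(0, 0.00 + 0.90 − 1) = max(0, -0.10) = 0.00
~(((φ -> φ) & (φ & φ)) & ψ) = 1 − 0.00 = 1.00
~~(((φ -> φ) & (φ & φ)) & ψ) = 1 − 1.00 = 0.00
(~~φ -> φ) -> ~~(((φ -> φ) & (φ & φ)) & ψ) = min(1, 1 − 1.00 + 0.00) = min(1, 0.00) = 0.00
((~~φ -> φ) -> ~~(((φ -> φ) & (φ & φ)) & ψ)) -> (φ -> φ) = min(1, 1 − 0.00 + 1.00) = min(1, 2.00) = 1.00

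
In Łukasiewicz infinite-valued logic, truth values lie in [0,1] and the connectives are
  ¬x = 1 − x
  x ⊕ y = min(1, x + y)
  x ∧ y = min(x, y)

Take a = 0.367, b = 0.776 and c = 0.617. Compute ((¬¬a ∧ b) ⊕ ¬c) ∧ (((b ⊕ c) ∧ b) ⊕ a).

¬a = 1 − 0.367 = 0.633
¬¬a = 1 − 0.633 = 0.367
¬¬a ∧ b = min(0.367, 0.776) = 0.367
¬c = 1 − 0.617 = 0.383
(¬¬a ∧ b) ⊕ ¬c = min(1, 0.367 + 0.383) = min(1, 0.750) = 0.750
b ⊕ c = min(1, 0.776 + 0.617) = min(1, 1.393) = 1.000
(b ⊕ c) ∧ b = min(1.000, 0.776) = 0.776
((b ⊕ c) ∧ b) ⊕ a = min(1, 0.776 + 0.367) = min(1, 1.143) = 1.000
((¬¬a ∧ b) ⊕ ¬c) ∧ (((b ⊕ c) ∧ b) ⊕ a) = min(0.750, 1.000) = 0.750

0.750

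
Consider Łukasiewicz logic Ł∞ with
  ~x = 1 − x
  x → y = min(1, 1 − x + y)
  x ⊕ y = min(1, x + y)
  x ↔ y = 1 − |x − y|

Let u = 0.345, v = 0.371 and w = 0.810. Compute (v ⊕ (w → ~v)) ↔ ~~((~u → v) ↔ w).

0.906

~v = 1 − 0.371 = 0.629
w → ~v = min(1, 1 − 0.810 + 0.629) = min(1, 0.819) = 0.819
v ⊕ (w → ~v) = min(1, 0.371 + 0.819) = min(1, 1.190) = 1.000
~u = 1 − 0.345 = 0.655
~u → v = min(1, 1 − 0.655 + 0.371) = min(1, 0.716) = 0.716
(~u → v) ↔ w = 1 − |0.716 − 0.810| = 1 − 0.094 = 0.906
~((~u → v) ↔ w) = 1 − 0.906 = 0.094
~~((~u → v) ↔ w) = 1 − 0.094 = 0.906
(v ⊕ (w → ~v)) ↔ ~~((~u → v) ↔ w) = 1 − |1.000 − 0.906| = 1 − 0.094 = 0.906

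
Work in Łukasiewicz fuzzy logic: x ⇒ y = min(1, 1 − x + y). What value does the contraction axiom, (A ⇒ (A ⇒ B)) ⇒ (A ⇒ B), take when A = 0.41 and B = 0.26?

A ⇒ B = min(1, 1 − 0.41 + 0.26) = min(1, 0.85) = 0.85
A ⇒ (A ⇒ B) = min(1, 1 − 0.41 + 0.85) = min(1, 1.44) = 1.00
(A ⇒ (A ⇒ B)) ⇒ (A ⇒ B) = min(1, 1 − 1.00 + 0.85) = min(1, 0.85) = 0.85
(The value 0.85 < 1 shows this instance is not satisfied; fails in Ł∞ (the t-norm is not idempotent).)

0.85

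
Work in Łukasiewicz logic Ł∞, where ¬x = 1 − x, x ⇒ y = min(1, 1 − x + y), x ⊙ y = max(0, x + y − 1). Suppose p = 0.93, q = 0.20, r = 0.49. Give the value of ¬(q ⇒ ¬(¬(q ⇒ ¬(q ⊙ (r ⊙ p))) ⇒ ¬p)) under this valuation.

0.20

r ⊙ p = max(0, 0.49 + 0.93 − 1) = max(0, 0.42) = 0.42
q ⊙ (r ⊙ p) = max(0, 0.20 + 0.42 − 1) = max(0, -0.38) = 0.00
¬(q ⊙ (r ⊙ p)) = 1 − 0.00 = 1.00
q ⇒ ¬(q ⊙ (r ⊙ p)) = min(1, 1 − 0.20 + 1.00) = min(1, 1.80) = 1.00
¬(q ⇒ ¬(q ⊙ (r ⊙ p))) = 1 − 1.00 = 0.00
¬p = 1 − 0.93 = 0.07
¬(q ⇒ ¬(q ⊙ (r ⊙ p))) ⇒ ¬p = min(1, 1 − 0.00 + 0.07) = min(1, 1.07) = 1.00
¬(¬(q ⇒ ¬(q ⊙ (r ⊙ p))) ⇒ ¬p) = 1 − 1.00 = 0.00
q ⇒ ¬(¬(q ⇒ ¬(q ⊙ (r ⊙ p))) ⇒ ¬p) = min(1, 1 − 0.20 + 0.00) = min(1, 0.80) = 0.80
¬(q ⇒ ¬(¬(q ⇒ ¬(q ⊙ (r ⊙ p))) ⇒ ¬p)) = 1 − 0.80 = 0.20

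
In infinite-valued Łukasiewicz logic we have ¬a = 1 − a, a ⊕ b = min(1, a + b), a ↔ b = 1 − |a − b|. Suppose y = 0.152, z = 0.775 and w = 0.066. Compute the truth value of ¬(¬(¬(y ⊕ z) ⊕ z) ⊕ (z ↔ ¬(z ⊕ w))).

y ⊕ z = min(1, 0.152 + 0.775) = min(1, 0.927) = 0.927
¬(y ⊕ z) = 1 − 0.927 = 0.073
¬(y ⊕ z) ⊕ z = min(1, 0.073 + 0.775) = min(1, 0.848) = 0.848
¬(¬(y ⊕ z) ⊕ z) = 1 − 0.848 = 0.152
z ⊕ w = min(1, 0.775 + 0.066) = min(1, 0.841) = 0.841
¬(z ⊕ w) = 1 − 0.841 = 0.159
z ↔ ¬(z ⊕ w) = 1 − |0.775 − 0.159| = 1 − 0.616 = 0.384
¬(¬(y ⊕ z) ⊕ z) ⊕ (z ↔ ¬(z ⊕ w)) = min(1, 0.152 + 0.384) = min(1, 0.536) = 0.536
¬(¬(¬(y ⊕ z) ⊕ z) ⊕ (z ↔ ¬(z ⊕ w))) = 1 − 0.536 = 0.464

0.464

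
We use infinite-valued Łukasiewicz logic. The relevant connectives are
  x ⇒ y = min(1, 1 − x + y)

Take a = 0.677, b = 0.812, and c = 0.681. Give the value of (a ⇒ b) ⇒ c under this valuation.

0.681

a ⇒ b = min(1, 1 − 0.677 + 0.812) = min(1, 1.135) = 1.000
(a ⇒ b) ⇒ c = min(1, 1 − 1.000 + 0.681) = min(1, 0.681) = 0.681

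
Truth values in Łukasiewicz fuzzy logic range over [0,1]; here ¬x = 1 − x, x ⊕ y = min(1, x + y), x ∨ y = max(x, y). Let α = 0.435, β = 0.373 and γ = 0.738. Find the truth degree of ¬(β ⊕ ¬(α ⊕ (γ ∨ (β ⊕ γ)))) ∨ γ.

0.738

β ⊕ γ = min(1, 0.373 + 0.738) = min(1, 1.111) = 1.000
γ ∨ (β ⊕ γ) = max(0.738, 1.000) = 1.000
α ⊕ (γ ∨ (β ⊕ γ)) = min(1, 0.435 + 1.000) = min(1, 1.435) = 1.000
¬(α ⊕ (γ ∨ (β ⊕ γ))) = 1 − 1.000 = 0.000
β ⊕ ¬(α ⊕ (γ ∨ (β ⊕ γ))) = min(1, 0.373 + 0.000) = min(1, 0.373) = 0.373
¬(β ⊕ ¬(α ⊕ (γ ∨ (β ⊕ γ)))) = 1 − 0.373 = 0.627
¬(β ⊕ ¬(α ⊕ (γ ∨ (β ⊕ γ)))) ∨ γ = max(0.627, 0.738) = 0.738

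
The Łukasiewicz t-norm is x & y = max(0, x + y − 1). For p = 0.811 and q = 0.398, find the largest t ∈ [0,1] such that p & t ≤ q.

The residuum of the Łukasiewicz t-norm gives the supremum: min(1, 1 − 0.811 + 0.398).
1 − 0.811 + 0.398 = 0.587, so t = min(1, 0.587) = 0.587.
Check: 0.811 & 0.587 = max(0, 0.398) = 0.398 ≤ 0.398.

0.587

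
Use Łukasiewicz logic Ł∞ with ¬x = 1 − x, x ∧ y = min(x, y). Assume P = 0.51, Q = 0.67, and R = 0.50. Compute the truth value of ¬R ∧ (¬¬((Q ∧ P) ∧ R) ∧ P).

0.50

¬R = 1 − 0.50 = 0.50
Q ∧ P = min(0.67, 0.51) = 0.51
(Q ∧ P) ∧ R = min(0.51, 0.50) = 0.50
¬((Q ∧ P) ∧ R) = 1 − 0.50 = 0.50
¬¬((Q ∧ P) ∧ R) = 1 − 0.50 = 0.50
¬¬((Q ∧ P) ∧ R) ∧ P = min(0.50, 0.51) = 0.50
¬R ∧ (¬¬((Q ∧ P) ∧ R) ∧ P) = min(0.50, 0.50) = 0.50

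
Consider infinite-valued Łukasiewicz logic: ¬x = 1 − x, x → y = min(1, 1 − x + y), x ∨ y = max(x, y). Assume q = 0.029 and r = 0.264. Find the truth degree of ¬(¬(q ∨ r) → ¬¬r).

0.472

q ∨ r = max(0.029, 0.264) = 0.264
¬(q ∨ r) = 1 − 0.264 = 0.736
¬r = 1 − 0.264 = 0.736
¬¬r = 1 − 0.736 = 0.264
¬(q ∨ r) → ¬¬r = min(1, 1 − 0.736 + 0.264) = min(1, 0.528) = 0.528
¬(¬(q ∨ r) → ¬¬r) = 1 − 0.528 = 0.472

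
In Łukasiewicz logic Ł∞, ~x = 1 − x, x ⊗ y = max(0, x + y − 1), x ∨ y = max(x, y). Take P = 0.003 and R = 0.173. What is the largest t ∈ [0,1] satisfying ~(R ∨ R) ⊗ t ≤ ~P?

R ∨ R = max(0.173, 0.173) = 0.173
~(R ∨ R) = 1 − 0.173 = 0.827
So the left factor is ~(R ∨ R) = 0.827.
~P = 1 − 0.003 = 0.997
So the right-hand bound is ~P = 0.997.
The residuum of the Łukasiewicz t-norm gives the supremum: min(1, 1 − 0.827 + 0.997).
1 − 0.827 + 0.997 = 1.170, so t = min(1, 1.170) = 1.000.
Check: 0.827 ⊗ 1.000 = max(0, 0.827) = 0.827 ≤ 0.997.

1.000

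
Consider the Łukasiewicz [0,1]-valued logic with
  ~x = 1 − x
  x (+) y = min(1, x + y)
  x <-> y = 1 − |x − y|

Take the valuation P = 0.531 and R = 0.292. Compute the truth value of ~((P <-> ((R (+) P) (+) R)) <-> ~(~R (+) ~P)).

R (+) P = min(1, 0.292 + 0.531) = min(1, 0.823) = 0.823
(R (+) P) (+) R = min(1, 0.823 + 0.292) = min(1, 1.115) = 1.000
P <-> ((R (+) P) (+) R) = 1 − |0.531 − 1.000| = 1 − 0.469 = 0.531
~R = 1 − 0.292 = 0.708
~P = 1 − 0.531 = 0.469
~R (+) ~P = min(1, 0.708 + 0.469) = min(1, 1.177) = 1.000
~(~R (+) ~P) = 1 − 1.000 = 0.000
(P <-> ((R (+) P) (+) R)) <-> ~(~R (+) ~P) = 1 − |0.531 − 0.000| = 1 − 0.531 = 0.469
~((P <-> ((R (+) P) (+) R)) <-> ~(~R (+) ~P)) = 1 − 0.469 = 0.531

0.531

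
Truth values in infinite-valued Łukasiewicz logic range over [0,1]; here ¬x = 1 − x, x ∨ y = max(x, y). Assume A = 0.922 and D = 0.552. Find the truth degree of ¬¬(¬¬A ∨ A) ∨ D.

¬A = 1 − 0.922 = 0.078
¬¬A = 1 − 0.078 = 0.922
¬¬A ∨ A = max(0.922, 0.922) = 0.922
¬(¬¬A ∨ A) = 1 − 0.922 = 0.078
¬¬(¬¬A ∨ A) = 1 − 0.078 = 0.922
¬¬(¬¬A ∨ A) ∨ D = max(0.922, 0.552) = 0.922

0.922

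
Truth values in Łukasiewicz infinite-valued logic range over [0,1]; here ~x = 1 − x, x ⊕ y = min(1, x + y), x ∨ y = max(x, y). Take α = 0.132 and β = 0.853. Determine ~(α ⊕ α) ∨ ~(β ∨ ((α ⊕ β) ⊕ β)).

0.736

α ⊕ α = min(1, 0.132 + 0.132) = min(1, 0.264) = 0.264
~(α ⊕ α) = 1 − 0.264 = 0.736
α ⊕ β = min(1, 0.132 + 0.853) = min(1, 0.985) = 0.985
(α ⊕ β) ⊕ β = min(1, 0.985 + 0.853) = min(1, 1.838) = 1.000
β ∨ ((α ⊕ β) ⊕ β) = max(0.853, 1.000) = 1.000
~(β ∨ ((α ⊕ β) ⊕ β)) = 1 − 1.000 = 0.000
~(α ⊕ α) ∨ ~(β ∨ ((α ⊕ β) ⊕ β)) = max(0.736, 0.000) = 0.736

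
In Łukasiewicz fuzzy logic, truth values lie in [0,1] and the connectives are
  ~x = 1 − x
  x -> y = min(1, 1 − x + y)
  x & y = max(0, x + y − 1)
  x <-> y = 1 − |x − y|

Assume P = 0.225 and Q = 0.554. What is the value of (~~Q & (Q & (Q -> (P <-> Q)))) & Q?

0.000

~Q = 1 − 0.554 = 0.446
~~Q = 1 − 0.446 = 0.554
P <-> Q = 1 − |0.225 − 0.554| = 1 − 0.329 = 0.671
Q -> (P <-> Q) = min(1, 1 − 0.554 + 0.671) = min(1, 1.117) = 1.000
Q & (Q -> (P <-> Q)) = max(0, 0.554 + 1.000 − 1) = max(0, 0.554) = 0.554
~~Q & (Q & (Q -> (P <-> Q))) = max(0, 0.554 + 0.554 − 1) = max(0, 0.108) = 0.108
(~~Q & (Q & (Q -> (P <-> Q)))) & Q = max(0, 0.108 + 0.554 − 1) = max(0, -0.338) = 0.000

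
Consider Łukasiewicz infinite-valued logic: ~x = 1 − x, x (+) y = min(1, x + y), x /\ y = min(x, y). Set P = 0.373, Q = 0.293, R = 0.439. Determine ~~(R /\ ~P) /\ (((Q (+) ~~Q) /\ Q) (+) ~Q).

~P = 1 − 0.373 = 0.627
R /\ ~P = min(0.439, 0.627) = 0.439
~(R /\ ~P) = 1 − 0.439 = 0.561
~~(R /\ ~P) = 1 − 0.561 = 0.439
~Q = 1 − 0.293 = 0.707
~~Q = 1 − 0.707 = 0.293
Q (+) ~~Q = min(1, 0.293 + 0.293) = min(1, 0.586) = 0.586
(Q (+) ~~Q) /\ Q = min(0.586, 0.293) = 0.293
((Q (+) ~~Q) /\ Q) (+) ~Q = min(1, 0.293 + 0.707) = min(1, 1.000) = 1.000
~~(R /\ ~P) /\ (((Q (+) ~~Q) /\ Q) (+) ~Q) = min(0.439, 1.000) = 0.439

0.439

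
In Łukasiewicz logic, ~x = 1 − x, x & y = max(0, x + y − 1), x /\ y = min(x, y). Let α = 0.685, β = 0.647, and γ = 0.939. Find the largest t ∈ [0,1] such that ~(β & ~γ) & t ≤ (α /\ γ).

0.685

~γ = 1 − 0.939 = 0.061
β & ~γ = max(0, 0.647 + 0.061 − 1) = max(0, -0.292) = 0.000
~(β & ~γ) = 1 − 0.000 = 1.000
So the left factor is ~(β & ~γ) = 1.000.
α /\ γ = min(0.685, 0.939) = 0.685
So the right-hand bound is α /\ γ = 0.685.
The residuum of the Łukasiewicz t-norm gives the supremum: min(1, 1 − 1.000 + 0.685).
1 − 1.000 + 0.685 = 0.685, so t = min(1, 0.685) = 0.685.
Check: 1.000 & 0.685 = max(0, 0.685) = 0.685 ≤ 0.685.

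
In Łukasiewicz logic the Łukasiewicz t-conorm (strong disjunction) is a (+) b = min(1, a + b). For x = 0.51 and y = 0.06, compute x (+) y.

0.57

x (+) y = min(1, 0.51 + 0.06) = min(1, 0.57) = 0.57
For comparison, the Gödel t-conorm max(a, b) would give 0.51.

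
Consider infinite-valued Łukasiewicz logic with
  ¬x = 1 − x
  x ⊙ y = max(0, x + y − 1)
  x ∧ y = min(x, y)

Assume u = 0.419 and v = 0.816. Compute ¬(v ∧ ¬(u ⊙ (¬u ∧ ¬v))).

0.184

¬u = 1 − 0.419 = 0.581
¬v = 1 − 0.816 = 0.184
¬u ∧ ¬v = min(0.581, 0.184) = 0.184
u ⊙ (¬u ∧ ¬v) = max(0, 0.419 + 0.184 − 1) = max(0, -0.397) = 0.000
¬(u ⊙ (¬u ∧ ¬v)) = 1 − 0.000 = 1.000
v ∧ ¬(u ⊙ (¬u ∧ ¬v)) = min(0.816, 1.000) = 0.816
¬(v ∧ ¬(u ⊙ (¬u ∧ ¬v))) = 1 − 0.816 = 0.184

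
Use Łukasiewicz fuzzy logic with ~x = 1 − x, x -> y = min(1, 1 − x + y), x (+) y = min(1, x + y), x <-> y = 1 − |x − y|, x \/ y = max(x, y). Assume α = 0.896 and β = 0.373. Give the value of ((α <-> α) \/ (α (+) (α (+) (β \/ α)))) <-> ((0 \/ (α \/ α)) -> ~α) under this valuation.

α <-> α = 1 − |0.896 − 0.896| = 1 − 0.000 = 1.000
β \/ α = max(0.373, 0.896) = 0.896
α (+) (β \/ α) = min(1, 0.896 + 0.896) = min(1, 1.792) = 1.000
α (+) (α (+) (β \/ α)) = min(1, 0.896 + 1.000) = min(1, 1.896) = 1.000
(α <-> α) \/ (α (+) (α (+) (β \/ α))) = max(1.000, 1.000) = 1.000
α \/ α = max(0.896, 0.896) = 0.896
0 \/ (α \/ α) = max(0.000, 0.896) = 0.896
~α = 1 − 0.896 = 0.104
(0 \/ (α \/ α)) -> ~α = min(1, 1 − 0.896 + 0.104) = min(1, 0.208) = 0.208
((α <-> α) \/ (α (+) (α (+) (β \/ α)))) <-> ((0 \/ (α \/ α)) -> ~α) = 1 − |1.000 − 0.208| = 1 − 0.792 = 0.208

0.208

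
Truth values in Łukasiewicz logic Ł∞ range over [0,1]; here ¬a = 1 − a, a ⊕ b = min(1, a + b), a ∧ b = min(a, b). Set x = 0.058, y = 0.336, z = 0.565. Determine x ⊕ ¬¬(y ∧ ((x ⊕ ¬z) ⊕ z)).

¬z = 1 − 0.565 = 0.435
x ⊕ ¬z = min(1, 0.058 + 0.435) = min(1, 0.493) = 0.493
(x ⊕ ¬z) ⊕ z = min(1, 0.493 + 0.565) = min(1, 1.058) = 1.000
y ∧ ((x ⊕ ¬z) ⊕ z) = min(0.336, 1.000) = 0.336
¬(y ∧ ((x ⊕ ¬z) ⊕ z)) = 1 − 0.336 = 0.664
¬¬(y ∧ ((x ⊕ ¬z) ⊕ z)) = 1 − 0.664 = 0.336
x ⊕ ¬¬(y ∧ ((x ⊕ ¬z) ⊕ z)) = min(1, 0.058 + 0.336) = min(1, 0.394) = 0.394

0.394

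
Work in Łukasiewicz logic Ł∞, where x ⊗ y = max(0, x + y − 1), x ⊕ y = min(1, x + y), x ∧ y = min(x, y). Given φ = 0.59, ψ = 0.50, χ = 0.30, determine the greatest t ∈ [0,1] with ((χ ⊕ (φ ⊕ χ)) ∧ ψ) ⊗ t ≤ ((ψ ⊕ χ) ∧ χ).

φ ⊕ χ = min(1, 0.59 + 0.30) = min(1, 0.89) = 0.89
χ ⊕ (φ ⊕ χ) = min(1, 0.30 + 0.89) = min(1, 1.19) = 1.00
(χ ⊕ (φ ⊕ χ)) ∧ ψ = min(1.00, 0.50) = 0.50
So the left factor is (χ ⊕ (φ ⊕ χ)) ∧ ψ = 0.50.
ψ ⊕ χ = min(1, 0.50 + 0.30) = min(1, 0.80) = 0.80
(ψ ⊕ χ) ∧ χ = min(0.80, 0.30) = 0.30
So the right-hand bound is (ψ ⊕ χ) ∧ χ = 0.30.
The residuum of the Łukasiewicz t-norm gives the supremum: min(1, 1 − 0.50 + 0.30).
1 − 0.50 + 0.30 = 0.80, so t = min(1, 0.80) = 0.80.
Check: 0.50 ⊗ 0.80 = max(0, 0.30) = 0.30 ≤ 0.30.

0.80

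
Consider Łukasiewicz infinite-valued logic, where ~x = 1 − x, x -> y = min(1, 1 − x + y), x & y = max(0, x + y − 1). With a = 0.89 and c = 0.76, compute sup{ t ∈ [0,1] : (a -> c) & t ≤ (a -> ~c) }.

a -> c = min(1, 1 − 0.89 + 0.76) = min(1, 0.87) = 0.87
So the left factor is a -> c = 0.87.
~c = 1 − 0.76 = 0.24
a -> ~c = min(1, 1 − 0.89 + 0.24) = min(1, 0.35) = 0.35
So the right-hand bound is a -> ~c = 0.35.
The residuum of the Łukasiewicz t-norm gives the supremum: min(1, 1 − 0.87 + 0.35).
1 − 0.87 + 0.35 = 0.48, so t = min(1, 0.48) = 0.48.
Check: 0.87 & 0.48 = max(0, 0.35) = 0.35 ≤ 0.35.

0.48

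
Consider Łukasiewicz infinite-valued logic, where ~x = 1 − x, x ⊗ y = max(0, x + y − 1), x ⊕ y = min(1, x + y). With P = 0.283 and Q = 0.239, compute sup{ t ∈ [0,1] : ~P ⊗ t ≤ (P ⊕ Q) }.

0.805

~P = 1 − 0.283 = 0.717
So the left factor is ~P = 0.717.
P ⊕ Q = min(1, 0.283 + 0.239) = min(1, 0.522) = 0.522
So the right-hand bound is P ⊕ Q = 0.522.
The residuum of the Łukasiewicz t-norm gives the supremum: min(1, 1 − 0.717 + 0.522).
1 − 0.717 + 0.522 = 0.805, so t = min(1, 0.805) = 0.805.
Check: 0.717 ⊗ 0.805 = max(0, 0.522) = 0.522 ≤ 0.522.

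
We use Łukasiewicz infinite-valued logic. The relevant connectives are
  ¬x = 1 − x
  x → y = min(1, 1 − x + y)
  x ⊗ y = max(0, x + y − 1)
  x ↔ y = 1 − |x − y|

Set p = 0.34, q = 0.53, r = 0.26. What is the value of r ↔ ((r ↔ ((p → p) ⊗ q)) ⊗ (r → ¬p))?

0.53

p → p = min(1, 1 − 0.34 + 0.34) = min(1, 1.00) = 1.00
(p → p) ⊗ q = max(0, 1.00 + 0.53 − 1) = max(0, 0.53) = 0.53
r ↔ ((p → p) ⊗ q) = 1 − |0.26 − 0.53| = 1 − 0.27 = 0.73
¬p = 1 − 0.34 = 0.66
r → ¬p = min(1, 1 − 0.26 + 0.66) = min(1, 1.40) = 1.00
(r ↔ ((p → p) ⊗ q)) ⊗ (r → ¬p) = max(0, 0.73 + 1.00 − 1) = max(0, 0.73) = 0.73
r ↔ ((r ↔ ((p → p) ⊗ q)) ⊗ (r → ¬p)) = 1 − |0.26 − 0.73| = 1 − 0.47 = 0.53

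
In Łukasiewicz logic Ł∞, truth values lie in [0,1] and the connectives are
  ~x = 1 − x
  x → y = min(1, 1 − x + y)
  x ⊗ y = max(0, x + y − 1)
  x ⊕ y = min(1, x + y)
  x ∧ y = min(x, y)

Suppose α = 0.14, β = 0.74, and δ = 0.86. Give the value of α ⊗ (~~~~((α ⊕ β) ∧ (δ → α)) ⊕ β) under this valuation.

α ⊕ β = min(1, 0.14 + 0.74) = min(1, 0.88) = 0.88
δ → α = min(1, 1 − 0.86 + 0.14) = min(1, 0.28) = 0.28
(α ⊕ β) ∧ (δ → α) = min(0.88, 0.28) = 0.28
~((α ⊕ β) ∧ (δ → α)) = 1 − 0.28 = 0.72
~~((α ⊕ β) ∧ (δ → α)) = 1 − 0.72 = 0.28
~~~((α ⊕ β) ∧ (δ → α)) = 1 − 0.28 = 0.72
~~~~((α ⊕ β) ∧ (δ → α)) = 1 − 0.72 = 0.28
~~~~((α ⊕ β) ∧ (δ → α)) ⊕ β = min(1, 0.28 + 0.74) = min(1, 1.02) = 1.00
α ⊗ (~~~~((α ⊕ β) ∧ (δ → α)) ⊕ β) = max(0, 0.14 + 1.00 − 1) = max(0, 0.14) = 0.14

0.14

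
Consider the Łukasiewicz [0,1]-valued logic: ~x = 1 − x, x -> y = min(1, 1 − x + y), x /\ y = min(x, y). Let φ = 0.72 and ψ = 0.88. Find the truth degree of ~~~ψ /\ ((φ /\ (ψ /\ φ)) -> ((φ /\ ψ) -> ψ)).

0.12

~ψ = 1 − 0.88 = 0.12
~~ψ = 1 − 0.12 = 0.88
~~~ψ = 1 − 0.88 = 0.12
ψ /\ φ = min(0.88, 0.72) = 0.72
φ /\ (ψ /\ φ) = min(0.72, 0.72) = 0.72
φ /\ ψ = min(0.72, 0.88) = 0.72
(φ /\ ψ) -> ψ = min(1, 1 − 0.72 + 0.88) = min(1, 1.16) = 1.00
(φ /\ (ψ /\ φ)) -> ((φ /\ ψ) -> ψ) = min(1, 1 − 0.72 + 1.00) = min(1, 1.28) = 1.00
~~~ψ /\ ((φ /\ (ψ /\ φ)) -> ((φ /\ ψ) -> ψ)) = min(0.12, 1.00) = 0.12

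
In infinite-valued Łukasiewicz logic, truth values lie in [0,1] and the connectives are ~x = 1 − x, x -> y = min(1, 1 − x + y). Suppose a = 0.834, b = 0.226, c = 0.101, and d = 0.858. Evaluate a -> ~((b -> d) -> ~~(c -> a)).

0.166

b -> d = min(1, 1 − 0.226 + 0.858) = min(1, 1.632) = 1.000
c -> a = min(1, 1 − 0.101 + 0.834) = min(1, 1.733) = 1.000
~(c -> a) = 1 − 1.000 = 0.000
~~(c -> a) = 1 − 0.000 = 1.000
(b -> d) -> ~~(c -> a) = min(1, 1 − 1.000 + 1.000) = min(1, 1.000) = 1.000
~((b -> d) -> ~~(c -> a)) = 1 − 1.000 = 0.000
a -> ~((b -> d) -> ~~(c -> a)) = min(1, 1 − 0.834 + 0.000) = min(1, 0.166) = 0.166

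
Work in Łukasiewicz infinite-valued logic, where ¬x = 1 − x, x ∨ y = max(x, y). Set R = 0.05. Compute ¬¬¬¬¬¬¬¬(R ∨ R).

R ∨ R = max(0.05, 0.05) = 0.05
¬(R ∨ R) = 1 − 0.05 = 0.95
¬¬(R ∨ R) = 1 − 0.95 = 0.05
¬¬¬(R ∨ R) = 1 − 0.05 = 0.95
¬¬¬¬(R ∨ R) = 1 − 0.95 = 0.05
¬¬¬¬¬(R ∨ R) = 1 − 0.05 = 0.95
¬¬¬¬¬¬(R ∨ R) = 1 − 0.95 = 0.05
¬¬¬¬¬¬¬(R ∨ R) = 1 − 0.05 = 0.95
¬¬¬¬¬¬¬¬(R ∨ R) = 1 − 0.95 = 0.05

0.05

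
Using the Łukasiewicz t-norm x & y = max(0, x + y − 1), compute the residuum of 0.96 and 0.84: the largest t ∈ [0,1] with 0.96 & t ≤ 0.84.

0.88

The residuum of the Łukasiewicz t-norm gives the supremum: min(1, 1 − 0.96 + 0.84).
1 − 0.96 + 0.84 = 0.88, so t = min(1, 0.88) = 0.88.
Check: 0.96 & 0.88 = max(0, 0.84) = 0.84 ≤ 0.84.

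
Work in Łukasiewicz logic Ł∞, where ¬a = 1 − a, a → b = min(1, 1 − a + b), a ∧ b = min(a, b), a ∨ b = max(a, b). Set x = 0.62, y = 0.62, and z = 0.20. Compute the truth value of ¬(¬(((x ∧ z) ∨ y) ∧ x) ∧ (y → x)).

0.62

x ∧ z = min(0.62, 0.20) = 0.20
(x ∧ z) ∨ y = max(0.20, 0.62) = 0.62
((x ∧ z) ∨ y) ∧ x = min(0.62, 0.62) = 0.62
¬(((x ∧ z) ∨ y) ∧ x) = 1 − 0.62 = 0.38
y → x = min(1, 1 − 0.62 + 0.62) = min(1, 1.00) = 1.00
¬(((x ∧ z) ∨ y) ∧ x) ∧ (y → x) = min(0.38, 1.00) = 0.38
¬(¬(((x ∧ z) ∨ y) ∧ x) ∧ (y → x)) = 1 − 0.38 = 0.62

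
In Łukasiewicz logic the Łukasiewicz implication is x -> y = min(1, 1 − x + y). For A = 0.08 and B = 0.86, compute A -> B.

1.00

A -> B = min(1, 1 − 0.08 + 0.86) = min(1, 1.78) = 1.00
For comparison, the Gödel implication (1 if x ≤ y else y) would give 1.00.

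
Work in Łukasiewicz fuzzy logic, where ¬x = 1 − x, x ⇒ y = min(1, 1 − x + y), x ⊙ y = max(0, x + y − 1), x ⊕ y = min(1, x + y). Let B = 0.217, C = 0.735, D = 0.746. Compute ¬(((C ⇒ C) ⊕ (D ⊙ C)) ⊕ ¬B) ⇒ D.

C ⇒ C = min(1, 1 − 0.735 + 0.735) = min(1, 1.000) = 1.000
D ⊙ C = max(0, 0.746 + 0.735 − 1) = max(0, 0.481) = 0.481
(C ⇒ C) ⊕ (D ⊙ C) = min(1, 1.000 + 0.481) = min(1, 1.481) = 1.000
¬B = 1 − 0.217 = 0.783
((C ⇒ C) ⊕ (D ⊙ C)) ⊕ ¬B = min(1, 1.000 + 0.783) = min(1, 1.783) = 1.000
¬(((C ⇒ C) ⊕ (D ⊙ C)) ⊕ ¬B) = 1 − 1.000 = 0.000
¬(((C ⇒ C) ⊕ (D ⊙ C)) ⊕ ¬B) ⇒ D = min(1, 1 − 0.000 + 0.746) = min(1, 1.746) = 1.000

1.000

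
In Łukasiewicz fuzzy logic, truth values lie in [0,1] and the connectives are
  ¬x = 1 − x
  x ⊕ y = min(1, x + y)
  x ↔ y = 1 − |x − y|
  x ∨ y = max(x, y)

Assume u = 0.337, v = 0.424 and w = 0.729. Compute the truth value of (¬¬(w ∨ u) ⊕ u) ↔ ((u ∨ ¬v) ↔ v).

w ∨ u = max(0.729, 0.337) = 0.729
¬(w ∨ u) = 1 − 0.729 = 0.271
¬¬(w ∨ u) = 1 − 0.271 = 0.729
¬¬(w ∨ u) ⊕ u = min(1, 0.729 + 0.337) = min(1, 1.066) = 1.000
¬v = 1 − 0.424 = 0.576
u ∨ ¬v = max(0.337, 0.576) = 0.576
(u ∨ ¬v) ↔ v = 1 − |0.576 − 0.424| = 1 − 0.152 = 0.848
(¬¬(w ∨ u) ⊕ u) ↔ ((u ∨ ¬v) ↔ v) = 1 − |1.000 − 0.848| = 1 − 0.152 = 0.848

0.848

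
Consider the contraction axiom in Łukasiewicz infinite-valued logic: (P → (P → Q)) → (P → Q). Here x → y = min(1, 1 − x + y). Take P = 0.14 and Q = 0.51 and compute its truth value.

P → Q = min(1, 1 − 0.14 + 0.51) = min(1, 1.37) = 1.00
P → (P → Q) = min(1, 1 − 0.14 + 1.00) = min(1, 1.86) = 1.00
(P → (P → Q)) → (P → Q) = min(1, 1 − 1.00 + 1.00) = min(1, 1.00) = 1.00

1.00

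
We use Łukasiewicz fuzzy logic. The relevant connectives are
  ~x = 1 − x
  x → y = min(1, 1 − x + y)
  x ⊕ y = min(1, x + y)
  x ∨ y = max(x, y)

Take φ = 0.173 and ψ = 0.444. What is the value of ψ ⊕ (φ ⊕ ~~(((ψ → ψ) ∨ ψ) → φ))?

0.790

ψ → ψ = min(1, 1 − 0.444 + 0.444) = min(1, 1.000) = 1.000
(ψ → ψ) ∨ ψ = max(1.000, 0.444) = 1.000
((ψ → ψ) ∨ ψ) → φ = min(1, 1 − 1.000 + 0.173) = min(1, 0.173) = 0.173
~(((ψ → ψ) ∨ ψ) → φ) = 1 − 0.173 = 0.827
~~(((ψ → ψ) ∨ ψ) → φ) = 1 − 0.827 = 0.173
φ ⊕ ~~(((ψ → ψ) ∨ ψ) → φ) = min(1, 0.173 + 0.173) = min(1, 0.346) = 0.346
ψ ⊕ (φ ⊕ ~~(((ψ → ψ) ∨ ψ) → φ)) = min(1, 0.444 + 0.346) = min(1, 0.790) = 0.790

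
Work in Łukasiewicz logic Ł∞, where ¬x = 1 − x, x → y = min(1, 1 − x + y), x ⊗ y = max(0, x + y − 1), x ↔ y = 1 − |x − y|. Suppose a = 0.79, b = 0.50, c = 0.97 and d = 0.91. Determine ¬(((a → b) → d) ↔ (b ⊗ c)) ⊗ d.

0.44

a → b = min(1, 1 − 0.79 + 0.50) = min(1, 0.71) = 0.71
(a → b) → d = min(1, 1 − 0.71 + 0.91) = min(1, 1.20) = 1.00
b ⊗ c = max(0, 0.50 + 0.97 − 1) = max(0, 0.47) = 0.47
((a → b) → d) ↔ (b ⊗ c) = 1 − |1.00 − 0.47| = 1 − 0.53 = 0.47
¬(((a → b) → d) ↔ (b ⊗ c)) = 1 − 0.47 = 0.53
¬(((a → b) → d) ↔ (b ⊗ c)) ⊗ d = max(0, 0.53 + 0.91 − 1) = max(0, 0.44) = 0.44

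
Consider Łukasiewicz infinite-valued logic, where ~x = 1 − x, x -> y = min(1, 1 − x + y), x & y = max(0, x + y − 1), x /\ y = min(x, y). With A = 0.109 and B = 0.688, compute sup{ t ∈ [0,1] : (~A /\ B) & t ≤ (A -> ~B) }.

~A = 1 − 0.109 = 0.891
~A /\ B = min(0.891, 0.688) = 0.688
So the left factor is ~A /\ B = 0.688.
~B = 1 − 0.688 = 0.312
A -> ~B = min(1, 1 − 0.109 + 0.312) = min(1, 1.203) = 1.000
So the right-hand bound is A -> ~B = 1.000.
The residuum of the Łukasiewicz t-norm gives the supremum: min(1, 1 − 0.688 + 1.000).
1 − 0.688 + 1.000 = 1.312, so t = min(1, 1.312) = 1.000.
Check: 0.688 & 1.000 = max(0, 0.688) = 0.688 ≤ 1.000.

1.000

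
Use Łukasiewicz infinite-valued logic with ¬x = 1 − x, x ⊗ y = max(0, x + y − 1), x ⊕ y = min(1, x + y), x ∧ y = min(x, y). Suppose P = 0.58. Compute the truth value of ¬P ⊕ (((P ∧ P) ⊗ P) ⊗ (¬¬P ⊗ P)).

0.42

¬P = 1 − 0.58 = 0.42
P ∧ P = min(0.58, 0.58) = 0.58
(P ∧ P) ⊗ P = max(0, 0.58 + 0.58 − 1) = max(0, 0.16) = 0.16
¬¬P = 1 − 0.42 = 0.58
¬¬P ⊗ P = max(0, 0.58 + 0.58 − 1) = max(0, 0.16) = 0.16
((P ∧ P) ⊗ P) ⊗ (¬¬P ⊗ P) = max(0, 0.16 + 0.16 − 1) = max(0, -0.68) = 0.00
¬P ⊕ (((P ∧ P) ⊗ P) ⊗ (¬¬P ⊗ P)) = min(1, 0.42 + 0.00) = min(1, 0.42) = 0.42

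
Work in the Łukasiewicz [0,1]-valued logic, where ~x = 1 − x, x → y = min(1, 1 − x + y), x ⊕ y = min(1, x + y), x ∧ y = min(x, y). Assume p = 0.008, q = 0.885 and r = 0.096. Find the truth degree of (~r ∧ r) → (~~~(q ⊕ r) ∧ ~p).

~r = 1 − 0.096 = 0.904
~r ∧ r = min(0.904, 0.096) = 0.096
q ⊕ r = min(1, 0.885 + 0.096) = min(1, 0.981) = 0.981
~(q ⊕ r) = 1 − 0.981 = 0.019
~~(q ⊕ r) = 1 − 0.019 = 0.981
~~~(q ⊕ r) = 1 − 0.981 = 0.019
~p = 1 − 0.008 = 0.992
~~~(q ⊕ r) ∧ ~p = min(0.019, 0.992) = 0.019
(~r ∧ r) → (~~~(q ⊕ r) ∧ ~p) = min(1, 1 − 0.096 + 0.019) = min(1, 0.923) = 0.923

0.923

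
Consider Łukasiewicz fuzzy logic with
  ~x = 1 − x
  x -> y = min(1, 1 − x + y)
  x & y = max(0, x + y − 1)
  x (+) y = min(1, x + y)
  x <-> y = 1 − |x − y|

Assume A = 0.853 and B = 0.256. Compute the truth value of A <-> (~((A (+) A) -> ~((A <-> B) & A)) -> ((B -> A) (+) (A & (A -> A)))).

A (+) A = min(1, 0.853 + 0.853) = min(1, 1.706) = 1.000
A <-> B = 1 − |0.853 − 0.256| = 1 − 0.597 = 0.403
(A <-> B) & A = max(0, 0.403 + 0.853 − 1) = max(0, 0.256) = 0.256
~((A <-> B) & A) = 1 − 0.256 = 0.744
(A (+) A) -> ~((A <-> B) & A) = min(1, 1 − 1.000 + 0.744) = min(1, 0.744) = 0.744
~((A (+) A) -> ~((A <-> B) & A)) = 1 − 0.744 = 0.256
B -> A = min(1, 1 − 0.256 + 0.853) = min(1, 1.597) = 1.000
A -> A = min(1, 1 − 0.853 + 0.853) = min(1, 1.000) = 1.000
A & (A -> A) = max(0, 0.853 + 1.000 − 1) = max(0, 0.853) = 0.853
(B -> A) (+) (A & (A -> A)) = min(1, 1.000 + 0.853) = min(1, 1.853) = 1.000
~((A (+) A) -> ~((A <-> B) & A)) -> ((B -> A) (+) (A & (A -> A))) = min(1, 1 − 0.256 + 1.000) = min(1, 1.744) = 1.000
A <-> (~((A (+) A) -> ~((A <-> B) & A)) -> ((B -> A) (+) (A & (A -> A)))) = 1 − |0.853 − 1.000| = 1 − 0.147 = 0.853

0.853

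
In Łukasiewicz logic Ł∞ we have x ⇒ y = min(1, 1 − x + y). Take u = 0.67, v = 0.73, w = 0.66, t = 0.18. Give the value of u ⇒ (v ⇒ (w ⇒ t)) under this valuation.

1.00

w ⇒ t = min(1, 1 − 0.66 + 0.18) = min(1, 0.52) = 0.52
v ⇒ (w ⇒ t) = min(1, 1 − 0.73 + 0.52) = min(1, 0.79) = 0.79
u ⇒ (v ⇒ (w ⇒ t)) = min(1, 1 − 0.67 + 0.79) = min(1, 1.12) = 1.00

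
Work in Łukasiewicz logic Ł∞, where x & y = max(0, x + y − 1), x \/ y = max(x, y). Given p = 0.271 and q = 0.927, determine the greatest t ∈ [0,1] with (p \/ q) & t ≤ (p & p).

0.073

p \/ q = max(0.271, 0.927) = 0.927
So the left factor is p \/ q = 0.927.
p & p = max(0, 0.271 + 0.271 − 1) = max(0, -0.458) = 0.000
So the right-hand bound is p & p = 0.000.
The residuum of the Łukasiewicz t-norm gives the supremum: min(1, 1 − 0.927 + 0.000).
1 − 0.927 + 0.000 = 0.073, so t = min(1, 0.073) = 0.073.
Check: 0.927 & 0.073 = max(0, 0.000) = 0.000 ≤ 0.000.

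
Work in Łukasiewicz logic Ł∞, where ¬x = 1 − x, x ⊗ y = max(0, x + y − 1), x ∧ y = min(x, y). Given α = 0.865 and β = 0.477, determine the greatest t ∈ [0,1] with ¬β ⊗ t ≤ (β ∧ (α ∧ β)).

0.954

¬β = 1 − 0.477 = 0.523
So the left factor is ¬β = 0.523.
α ∧ β = min(0.865, 0.477) = 0.477
β ∧ (α ∧ β) = min(0.477, 0.477) = 0.477
So the right-hand bound is β ∧ (α ∧ β) = 0.477.
The residuum of the Łukasiewicz t-norm gives the supremum: min(1, 1 − 0.523 + 0.477).
1 − 0.523 + 0.477 = 0.954, so t = min(1, 0.954) = 0.954.
Check: 0.523 ⊗ 0.954 = max(0, 0.477) = 0.477 ≤ 0.477.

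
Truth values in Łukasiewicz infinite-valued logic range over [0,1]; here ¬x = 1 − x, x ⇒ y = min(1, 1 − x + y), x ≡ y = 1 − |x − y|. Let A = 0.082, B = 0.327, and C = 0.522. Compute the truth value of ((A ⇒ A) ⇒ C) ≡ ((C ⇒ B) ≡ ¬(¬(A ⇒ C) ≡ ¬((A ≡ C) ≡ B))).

A ⇒ A = min(1, 1 − 0.082 + 0.082) = min(1, 1.000) = 1.000
(A ⇒ A) ⇒ C = min(1, 1 − 1.000 + 0.522) = min(1, 0.522) = 0.522
C ⇒ B = min(1, 1 − 0.522 + 0.327) = min(1, 0.805) = 0.805
A ⇒ C = min(1, 1 − 0.082 + 0.522) = min(1, 1.440) = 1.000
¬(A ⇒ C) = 1 − 1.000 = 0.000
A ≡ C = 1 − |0.082 − 0.522| = 1 − 0.440 = 0.560
(A ≡ C) ≡ B = 1 − |0.560 − 0.327| = 1 − 0.233 = 0.767
¬((A ≡ C) ≡ B) = 1 − 0.767 = 0.233
¬(A ⇒ C) ≡ ¬((A ≡ C) ≡ B) = 1 − |0.000 − 0.233| = 1 − 0.233 = 0.767
¬(¬(A ⇒ C) ≡ ¬((A ≡ C) ≡ B)) = 1 − 0.767 = 0.233
(C ⇒ B) ≡ ¬(¬(A ⇒ C) ≡ ¬((A ≡ C) ≡ B)) = 1 − |0.805 − 0.233| = 1 − 0.572 = 0.428
((A ⇒ A) ⇒ C) ≡ ((C ⇒ B) ≡ ¬(¬(A ⇒ C) ≡ ¬((A ≡ C) ≡ B))) = 1 − |0.522 − 0.428| = 1 − 0.094 = 0.906

0.906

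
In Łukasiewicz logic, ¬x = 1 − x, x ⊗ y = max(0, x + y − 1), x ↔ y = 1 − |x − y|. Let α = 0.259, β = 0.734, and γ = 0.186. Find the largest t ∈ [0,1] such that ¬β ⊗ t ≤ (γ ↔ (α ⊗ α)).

¬β = 1 − 0.734 = 0.266
So the left factor is ¬β = 0.266.
α ⊗ α = max(0, 0.259 + 0.259 − 1) = max(0, -0.482) = 0.000
γ ↔ (α ⊗ α) = 1 − |0.186 − 0.000| = 1 − 0.186 = 0.814
So the right-hand bound is γ ↔ (α ⊗ α) = 0.814.
The residuum of the Łukasiewicz t-norm gives the supremum: min(1, 1 − 0.266 + 0.814).
1 − 0.266 + 0.814 = 1.548, so t = min(1, 1.548) = 1.000.
Check: 0.266 ⊗ 1.000 = max(0, 0.266) = 0.266 ≤ 0.814.

1.000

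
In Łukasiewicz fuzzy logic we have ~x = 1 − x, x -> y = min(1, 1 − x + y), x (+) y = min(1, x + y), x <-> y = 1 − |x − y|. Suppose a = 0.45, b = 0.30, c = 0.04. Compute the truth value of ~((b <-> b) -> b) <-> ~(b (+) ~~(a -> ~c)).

b <-> b = 1 − |0.30 − 0.30| = 1 − 0.00 = 1.00
(b <-> b) -> b = min(1, 1 − 1.00 + 0.30) = min(1, 0.30) = 0.30
~((b <-> b) -> b) = 1 − 0.30 = 0.70
~c = 1 − 0.04 = 0.96
a -> ~c = min(1, 1 − 0.45 + 0.96) = min(1, 1.51) = 1.00
~(a -> ~c) = 1 − 1.00 = 0.00
~~(a -> ~c) = 1 − 0.00 = 1.00
b (+) ~~(a -> ~c) = min(1, 0.30 + 1.00) = min(1, 1.30) = 1.00
~(b (+) ~~(a -> ~c)) = 1 − 1.00 = 0.00
~((b <-> b) -> b) <-> ~(b (+) ~~(a -> ~c)) = 1 − |0.70 − 0.00| = 1 − 0.70 = 0.30

0.30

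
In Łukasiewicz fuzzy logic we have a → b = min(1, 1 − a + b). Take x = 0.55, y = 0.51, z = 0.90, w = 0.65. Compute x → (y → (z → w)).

1.00

z → w = min(1, 1 − 0.90 + 0.65) = min(1, 0.75) = 0.75
y → (z → w) = min(1, 1 − 0.51 + 0.75) = min(1, 1.24) = 1.00
x → (y → (z → w)) = min(1, 1 − 0.55 + 1.00) = min(1, 1.45) = 1.00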